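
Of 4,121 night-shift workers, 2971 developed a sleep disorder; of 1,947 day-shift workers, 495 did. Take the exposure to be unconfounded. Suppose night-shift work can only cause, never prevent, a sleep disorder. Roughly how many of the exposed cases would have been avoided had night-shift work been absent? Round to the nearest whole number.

p₁ = P(outcome | exposed) = 2971/4121 = 0.72094
p₀ = P(outcome | unexposed) = 495/1947 = 0.25424
PN = (p₁ − p₀)/p₁ = (0.72094 − 0.25424) / 0.72094 ≈ 0.64735.
Attributable cases ≈ PN × (exposed cases) = 0.64735 × 2971 ≈ 1923.29.

about 1923 cases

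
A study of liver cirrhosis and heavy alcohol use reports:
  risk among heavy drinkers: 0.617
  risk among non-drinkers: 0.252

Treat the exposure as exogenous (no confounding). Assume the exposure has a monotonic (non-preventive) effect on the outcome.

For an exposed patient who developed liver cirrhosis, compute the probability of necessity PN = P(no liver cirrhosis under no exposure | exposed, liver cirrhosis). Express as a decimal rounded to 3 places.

Let p₁ = 0.617, p₀ = 0.252.
Under exogeneity and monotonicity, PN = (p₁ − p₀) / p₁.
PN = (0.617 − 0.252) / 0.617 = 0.365 / 0.617 ≈ 0.5916

PN ≈ 0.592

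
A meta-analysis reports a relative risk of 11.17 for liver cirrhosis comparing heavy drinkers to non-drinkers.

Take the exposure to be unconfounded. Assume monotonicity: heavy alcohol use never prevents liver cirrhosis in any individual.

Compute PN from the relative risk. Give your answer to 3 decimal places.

PN ≈ 0.910

Under exogeneity and monotonicity, PN = (RR − 1) / RR = 1 − 1/RR.
PN = (11.17 − 1) / 11.17 = 10.17 / 11.17 ≈ 0.9105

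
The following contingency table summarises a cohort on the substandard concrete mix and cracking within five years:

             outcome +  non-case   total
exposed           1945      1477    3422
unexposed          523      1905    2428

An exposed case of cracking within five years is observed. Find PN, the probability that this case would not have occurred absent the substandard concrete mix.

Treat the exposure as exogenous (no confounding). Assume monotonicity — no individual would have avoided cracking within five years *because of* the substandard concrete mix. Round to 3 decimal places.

PN ≈ 0.621

p₁ = P(outcome | exposed) = 1945/3422 = 0.56838
p₀ = P(outcome | unexposed) = 523/2428 = 0.2154
Under exogeneity and monotonicity, PN = (p₁ − p₀) / p₁.
PN = (0.56838 − 0.2154) / 0.56838 = 0.35298 / 0.56838 ≈ 0.6210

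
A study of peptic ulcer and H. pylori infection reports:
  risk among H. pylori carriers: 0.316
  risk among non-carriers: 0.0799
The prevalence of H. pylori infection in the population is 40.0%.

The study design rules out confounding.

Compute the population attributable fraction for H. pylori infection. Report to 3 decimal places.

Let p₁ = 0.316, p₀ = 0.0799.
Overall risk P(Y=1) = π·p₁ + (1−π)·p₀ = 0.4×0.316 + 0.6×0.0799 = 0.17434.
Under exogeneity, PAF = [P(Y=1) − p₀] / P(Y=1).
PAF = (0.17434 − 0.0799) / 0.17434 ≈ 0.5417

PAF ≈ 0.542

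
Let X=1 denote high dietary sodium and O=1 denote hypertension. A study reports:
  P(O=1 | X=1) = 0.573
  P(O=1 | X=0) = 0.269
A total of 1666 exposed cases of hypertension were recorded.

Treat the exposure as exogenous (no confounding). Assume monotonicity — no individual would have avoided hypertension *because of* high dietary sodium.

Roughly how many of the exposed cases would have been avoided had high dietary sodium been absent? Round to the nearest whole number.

Let p₁ = 0.573, p₀ = 0.269.
PN = (p₁ − p₀)/p₁ = (0.573 − 0.269) / 0.573 ≈ 0.53054.
Attributable cases ≈ PN × (exposed cases) = 0.53054 × 1666 ≈ 883.88.

about 884 cases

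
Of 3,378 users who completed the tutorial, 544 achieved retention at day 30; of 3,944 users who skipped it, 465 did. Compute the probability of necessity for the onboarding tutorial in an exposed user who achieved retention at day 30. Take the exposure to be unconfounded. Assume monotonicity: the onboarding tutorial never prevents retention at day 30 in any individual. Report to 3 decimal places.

p₁ = P(outcome | exposed) = 544/3378 = 0.16104
p₀ = P(outcome | unexposed) = 465/3944 = 0.1179
Under exogeneity and monotonicity, PN = (p₁ − p₀) / p₁.
PN = (0.16104 − 0.1179) / 0.16104 = 0.043141 / 0.16104 ≈ 0.2679

PN ≈ 0.268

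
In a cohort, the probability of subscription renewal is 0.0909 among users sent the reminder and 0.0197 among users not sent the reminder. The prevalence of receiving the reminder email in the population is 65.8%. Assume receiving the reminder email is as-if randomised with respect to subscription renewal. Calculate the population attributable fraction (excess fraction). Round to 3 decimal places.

PAF ≈ 0.704

Let p₁ = 0.0909, p₀ = 0.0197.
Overall risk P(Y=1) = π·p₁ + (1−π)·p₀ = 0.658×0.0909 + 0.342×0.0197 = 0.06655.
Under exogeneity, PAF = [P(Y=1) − p₀] / P(Y=1).
PAF = (0.06655 − 0.0197) / 0.06655 ≈ 0.7040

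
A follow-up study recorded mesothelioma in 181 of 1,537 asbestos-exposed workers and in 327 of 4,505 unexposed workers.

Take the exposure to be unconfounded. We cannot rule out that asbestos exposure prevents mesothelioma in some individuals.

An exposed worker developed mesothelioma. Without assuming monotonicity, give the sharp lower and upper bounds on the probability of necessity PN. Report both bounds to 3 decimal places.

p₁ = P(outcome | exposed) = 181/1537 = 0.11776
p₀ = P(outcome | unexposed) = 327/4505 = 0.072586
Under exogeneity alone the bounds on PN are max{0,(p₁−p₀)/p₁} ≤ PN ≤ min{1,(1−p₀)/p₁}.
  lower = (p₁ − p₀)/p₁ = 0.045176 / 0.11776 ≈ 0.3836
  upper = min{1, (1 − p₀)/p₁} = 0.92741 / 0.11776 ≈ 7.8753 → capped at 1

0.384 ≤ PN ≤ 1.000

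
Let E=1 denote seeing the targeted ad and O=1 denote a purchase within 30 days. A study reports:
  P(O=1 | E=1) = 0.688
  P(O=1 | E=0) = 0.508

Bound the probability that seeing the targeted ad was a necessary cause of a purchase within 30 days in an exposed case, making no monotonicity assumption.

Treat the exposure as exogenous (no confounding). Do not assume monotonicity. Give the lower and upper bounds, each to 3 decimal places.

0.262 ≤ PN ≤ 0.715

Let p₁ = 0.688, p₀ = 0.508.
Under exogeneity alone the bounds on PN are max{0,(p₁−p₀)/p₁} ≤ PN ≤ min{1,(1−p₀)/p₁}.
  lower = (p₁ − p₀)/p₁ = 0.18 / 0.688 ≈ 0.2616
  upper = min{1, (1 − p₀)/p₁} = 0.492 / 0.688 ≈ 0.7151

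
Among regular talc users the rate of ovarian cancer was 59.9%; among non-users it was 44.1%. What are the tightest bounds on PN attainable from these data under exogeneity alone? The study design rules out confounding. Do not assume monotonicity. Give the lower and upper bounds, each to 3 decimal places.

p₁ = 0.599, p₀ = 0.441.
Under exogeneity alone the bounds on PN are max{0,(p₁−p₀)/p₁} ≤ PN ≤ min{1,(1−p₀)/p₁}.
  lower = (p₁ − p₀)/p₁ = 0.158 / 0.599 ≈ 0.2638
  upper = min{1, (1 − p₀)/p₁} = 0.559 / 0.599 ≈ 0.9332

0.264 ≤ PN ≤ 0.933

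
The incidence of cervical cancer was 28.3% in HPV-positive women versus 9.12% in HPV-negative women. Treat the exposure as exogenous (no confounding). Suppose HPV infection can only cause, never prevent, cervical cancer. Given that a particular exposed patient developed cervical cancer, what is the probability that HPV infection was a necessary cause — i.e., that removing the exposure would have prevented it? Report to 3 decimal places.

PN ≈ 0.678

p₁ = 0.283, p₀ = 0.0912.
Under exogeneity and monotonicity, PN = (p₁ − p₀) / p₁.
PN = (0.283 − 0.0912) / 0.283 = 0.1918 / 0.283 ≈ 0.6777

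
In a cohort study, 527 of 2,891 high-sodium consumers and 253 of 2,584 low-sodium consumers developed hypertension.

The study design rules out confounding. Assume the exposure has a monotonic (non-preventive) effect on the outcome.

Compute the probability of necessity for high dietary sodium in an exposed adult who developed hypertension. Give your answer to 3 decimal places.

p₁ = P(outcome | exposed) = 527/2891 = 0.18229
p₀ = P(outcome | unexposed) = 253/2584 = 0.09791
Under exogeneity and monotonicity, PN = (p₁ − p₀) / p₁.
PN = (0.18229 − 0.09791) / 0.18229 = 0.08438 / 0.18229 ≈ 0.4629

PN ≈ 0.463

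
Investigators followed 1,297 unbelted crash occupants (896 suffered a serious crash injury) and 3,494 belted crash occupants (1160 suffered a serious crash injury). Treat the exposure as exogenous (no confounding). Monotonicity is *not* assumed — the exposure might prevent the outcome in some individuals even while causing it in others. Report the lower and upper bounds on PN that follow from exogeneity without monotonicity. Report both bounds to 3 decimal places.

0.519 ≤ PN ≤ 0.967

p₁ = P(outcome | exposed) = 896/1297 = 0.69082
p₀ = P(outcome | unexposed) = 1160/3494 = 0.332
Under exogeneity alone the bounds on PN are max{0,(p₁−p₀)/p₁} ≤ PN ≤ min{1,(1−p₀)/p₁}.
  lower = (p₁ − p₀)/p₁ = 0.35883 / 0.69082 ≈ 0.5194
  upper = min{1, (1 − p₀)/p₁} = 0.668 / 0.69082 ≈ 0.9670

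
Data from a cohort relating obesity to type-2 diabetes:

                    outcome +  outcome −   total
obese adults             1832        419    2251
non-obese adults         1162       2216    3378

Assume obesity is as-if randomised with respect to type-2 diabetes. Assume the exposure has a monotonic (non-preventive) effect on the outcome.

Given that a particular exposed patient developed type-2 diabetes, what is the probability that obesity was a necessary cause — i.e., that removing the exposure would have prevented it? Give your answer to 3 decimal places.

PN ≈ 0.577

p₁ = P(outcome | exposed) = 1832/2251 = 0.81386
p₀ = P(outcome | unexposed) = 1162/3378 = 0.34399
Under exogeneity and monotonicity, PN = (p₁ − p₀)/p₁.
PN = (0.81386 − 0.34399) / 0.81386 ≈ 0.5773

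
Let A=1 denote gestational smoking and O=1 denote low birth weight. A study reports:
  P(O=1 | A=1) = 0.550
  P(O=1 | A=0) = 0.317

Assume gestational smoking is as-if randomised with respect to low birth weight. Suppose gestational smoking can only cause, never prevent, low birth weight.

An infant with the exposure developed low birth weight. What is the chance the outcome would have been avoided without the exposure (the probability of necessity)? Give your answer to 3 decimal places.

PN ≈ 0.424

Let p₁ = 0.55, p₀ = 0.317.
Under exogeneity and monotonicity, PN = (p₁ − p₀) / p₁.
PN = (0.55 − 0.317) / 0.55 = 0.233 / 0.55 ≈ 0.4236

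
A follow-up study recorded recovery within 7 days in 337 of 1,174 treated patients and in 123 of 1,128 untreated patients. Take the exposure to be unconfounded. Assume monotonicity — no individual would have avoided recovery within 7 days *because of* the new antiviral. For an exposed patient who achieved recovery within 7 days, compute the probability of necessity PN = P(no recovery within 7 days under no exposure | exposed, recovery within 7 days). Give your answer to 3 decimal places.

PN ≈ 0.620

p₁ = P(outcome | exposed) = 337/1174 = 0.28705
p₀ = P(outcome | unexposed) = 123/1128 = 0.10904
Under exogeneity and monotonicity, PN = (p₁ − p₀) / p₁.
PN = (0.28705 − 0.10904) / 0.28705 = 0.17801 / 0.28705 ≈ 0.6201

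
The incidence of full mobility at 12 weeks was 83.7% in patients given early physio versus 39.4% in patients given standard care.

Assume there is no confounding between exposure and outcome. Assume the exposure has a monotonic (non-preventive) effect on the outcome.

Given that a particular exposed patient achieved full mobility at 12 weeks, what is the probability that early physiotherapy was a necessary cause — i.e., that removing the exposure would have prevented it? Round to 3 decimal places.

PN ≈ 0.529

p₁ = 0.837, p₀ = 0.394.
Under exogeneity and monotonicity, PN = (p₁ − p₀) / p₁.
PN = (0.837 − 0.394) / 0.837 = 0.443 / 0.837 ≈ 0.5293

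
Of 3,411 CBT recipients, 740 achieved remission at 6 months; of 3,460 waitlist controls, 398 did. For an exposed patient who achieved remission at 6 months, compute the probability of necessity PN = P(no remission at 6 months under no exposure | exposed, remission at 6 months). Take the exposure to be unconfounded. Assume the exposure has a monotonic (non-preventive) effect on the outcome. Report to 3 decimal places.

p₁ = P(outcome | exposed) = 740/3411 = 0.21695
p₀ = P(outcome | unexposed) = 398/3460 = 0.11503
Under exogeneity and monotonicity, PN = (p₁ − p₀) / p₁.
PN = (0.21695 − 0.11503) / 0.21695 = 0.10192 / 0.21695 ≈ 0.4698

PN ≈ 0.470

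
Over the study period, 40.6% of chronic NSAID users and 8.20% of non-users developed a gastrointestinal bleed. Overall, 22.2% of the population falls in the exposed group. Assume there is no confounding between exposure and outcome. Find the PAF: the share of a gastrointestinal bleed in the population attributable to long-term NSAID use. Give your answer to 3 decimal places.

p₁ = 0.406, p₀ = 0.082.
Overall risk P(Y=1) = π·p₁ + (1−π)·p₀ = 0.222×0.406 + 0.778×0.082 = 0.15393.
Under exogeneity, PAF = [P(Y=1) − p₀] / P(Y=1).
PAF = (0.15393 − 0.082) / 0.15393 ≈ 0.4673

PAF ≈ 0.467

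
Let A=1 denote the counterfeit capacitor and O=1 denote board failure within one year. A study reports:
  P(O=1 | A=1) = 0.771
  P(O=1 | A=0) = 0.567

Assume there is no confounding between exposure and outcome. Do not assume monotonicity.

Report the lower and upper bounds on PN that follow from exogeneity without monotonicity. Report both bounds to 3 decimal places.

0.265 ≤ PN ≤ 0.562

Let p₁ = 0.771, p₀ = 0.567.
Under exogeneity alone the bounds on PN are max{0,(p₁−p₀)/p₁} ≤ PN ≤ min{1,(1−p₀)/p₁}.
  lower = (p₁ − p₀)/p₁ = 0.204 / 0.771 ≈ 0.2646
  upper = min{1, (1 − p₀)/p₁} = 0.433 / 0.771 ≈ 0.5616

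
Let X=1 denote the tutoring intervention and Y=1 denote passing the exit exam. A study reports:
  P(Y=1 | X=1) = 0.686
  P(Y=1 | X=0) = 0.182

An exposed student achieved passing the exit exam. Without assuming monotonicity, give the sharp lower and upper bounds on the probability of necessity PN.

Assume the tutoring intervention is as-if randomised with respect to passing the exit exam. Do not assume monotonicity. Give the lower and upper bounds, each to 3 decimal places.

Let p₁ = 0.686, p₀ = 0.182.
Under exogeneity alone the bounds on PN are max{0,(p₁−p₀)/p₁} ≤ PN ≤ min{1,(1−p₀)/p₁}.
  lower = (p₁ − p₀)/p₁ = 0.504 / 0.686 ≈ 0.7347
  upper = min{1, (1 − p₀)/p₁} = 0.818 / 0.686 ≈ 1.1924 → capped at 1

0.735 ≤ PN ≤ 1.000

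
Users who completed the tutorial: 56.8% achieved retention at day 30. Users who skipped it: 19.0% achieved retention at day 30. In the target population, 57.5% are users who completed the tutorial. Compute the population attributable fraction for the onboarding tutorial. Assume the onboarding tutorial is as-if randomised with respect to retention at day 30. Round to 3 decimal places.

p₁ = 0.568, p₀ = 0.19.
Overall risk P(Y=1) = π·p₁ + (1−π)·p₀ = 0.575×0.568 + 0.425×0.19 = 0.40735.
Under exogeneity, PAF = [P(Y=1) − p₀] / P(Y=1).
PAF = (0.40735 − 0.19) / 0.40735 ≈ 0.5336

PAF ≈ 0.534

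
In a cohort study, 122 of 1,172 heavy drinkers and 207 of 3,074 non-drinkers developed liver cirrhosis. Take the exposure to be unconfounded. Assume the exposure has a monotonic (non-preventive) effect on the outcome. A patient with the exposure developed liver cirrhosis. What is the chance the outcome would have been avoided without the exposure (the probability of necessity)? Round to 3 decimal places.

PN ≈ 0.353

p₁ = P(outcome | exposed) = 122/1172 = 0.1041
p₀ = P(outcome | unexposed) = 207/3074 = 0.067339
Under exogeneity and monotonicity, PN = (p₁ − p₀) / p₁.
PN = (0.1041 − 0.067339) / 0.1041 = 0.036757 / 0.1041 ≈ 0.3531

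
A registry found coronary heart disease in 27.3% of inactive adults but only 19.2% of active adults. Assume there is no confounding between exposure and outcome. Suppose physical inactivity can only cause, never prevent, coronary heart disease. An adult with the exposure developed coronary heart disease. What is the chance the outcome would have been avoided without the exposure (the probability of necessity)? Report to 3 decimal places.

PN ≈ 0.297

p₁ = 0.273, p₀ = 0.192.
Under exogeneity and monotonicity, PN = (p₁ − p₀) / p₁.
PN = (0.273 − 0.192) / 0.273 = 0.081 / 0.273 ≈ 0.2967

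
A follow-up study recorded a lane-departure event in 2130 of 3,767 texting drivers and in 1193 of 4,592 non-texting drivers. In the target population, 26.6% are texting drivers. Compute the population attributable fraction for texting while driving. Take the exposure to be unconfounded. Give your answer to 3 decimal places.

PAF ≈ 0.238

p₁ = P(outcome | exposed) = 2130/3767 = 0.56544
p₀ = P(outcome | unexposed) = 1193/4592 = 0.2598
Overall risk P(Y=1) = π·p₁ + (1−π)·p₀ = 0.266×0.56544 + 0.734×0.2598 = 0.3411.
Under exogeneity, PAF = [P(Y=1) − p₀] / P(Y=1).
PAF = (0.3411 − 0.2598) / 0.3411 ≈ 0.2383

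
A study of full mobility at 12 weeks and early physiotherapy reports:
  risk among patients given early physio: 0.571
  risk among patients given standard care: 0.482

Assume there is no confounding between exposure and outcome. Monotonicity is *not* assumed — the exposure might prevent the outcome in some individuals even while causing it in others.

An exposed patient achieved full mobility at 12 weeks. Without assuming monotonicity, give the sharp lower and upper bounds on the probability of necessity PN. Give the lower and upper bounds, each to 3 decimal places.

Let p₁ = 0.571, p₀ = 0.482.
Under exogeneity alone the bounds on PN are max{0,(p₁−p₀)/p₁} ≤ PN ≤ min{1,(1−p₀)/p₁}.
  lower = (p₁ − p₀)/p₁ = 0.089 / 0.571 ≈ 0.1559
  upper = min{1, (1 − p₀)/p₁} = 0.518 / 0.571 ≈ 0.9072

0.156 ≤ PN ≤ 0.907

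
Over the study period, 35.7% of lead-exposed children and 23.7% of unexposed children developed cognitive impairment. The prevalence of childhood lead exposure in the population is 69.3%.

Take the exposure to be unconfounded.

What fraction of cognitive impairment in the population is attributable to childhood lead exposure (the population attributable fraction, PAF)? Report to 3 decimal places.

p₁ = 0.357, p₀ = 0.237.
Overall risk P(Y=1) = π·p₁ + (1−π)·p₀ = 0.693×0.357 + 0.307×0.237 = 0.32016.
Under exogeneity, PAF = [P(Y=1) − p₀] / P(Y=1).
PAF = (0.32016 − 0.237) / 0.32016 ≈ 0.2597

PAF ≈ 0.260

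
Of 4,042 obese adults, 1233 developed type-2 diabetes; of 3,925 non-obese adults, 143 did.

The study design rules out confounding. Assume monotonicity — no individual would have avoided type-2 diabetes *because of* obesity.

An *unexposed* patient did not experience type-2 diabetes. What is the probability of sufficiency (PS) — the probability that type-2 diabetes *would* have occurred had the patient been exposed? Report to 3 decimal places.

PS ≈ 0.279

p₁ = P(outcome | exposed) = 1233/4042 = 0.30505
p₀ = P(outcome | unexposed) = 143/3925 = 0.036433
Under exogeneity and monotonicity, PS = (p₁ − p₀) / (1 − p₀).
PS = (0.30505 − 0.036433) / (1 − 0.036433) = 0.26861 / 0.96357 ≈ 0.2788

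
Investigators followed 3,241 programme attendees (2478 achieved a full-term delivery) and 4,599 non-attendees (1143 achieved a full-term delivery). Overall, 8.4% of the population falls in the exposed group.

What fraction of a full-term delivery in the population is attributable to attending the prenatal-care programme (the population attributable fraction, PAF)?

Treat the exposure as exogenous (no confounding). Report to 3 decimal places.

PAF ≈ 0.149

p₁ = P(outcome | exposed) = 2478/3241 = 0.76458
p₀ = P(outcome | unexposed) = 1143/4599 = 0.24853
Overall risk P(Y=1) = π·p₁ + (1−π)·p₀ = 0.084×0.76458 + 0.916×0.24853 = 0.29188.
Under exogeneity, PAF = [P(Y=1) − p₀] / P(Y=1).
PAF = (0.29188 − 0.24853) / 0.29188 ≈ 0.1485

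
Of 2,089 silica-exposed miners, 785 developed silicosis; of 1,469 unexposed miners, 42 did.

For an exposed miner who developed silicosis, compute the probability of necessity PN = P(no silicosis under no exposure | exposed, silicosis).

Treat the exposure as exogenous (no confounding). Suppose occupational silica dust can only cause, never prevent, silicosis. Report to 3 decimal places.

p₁ = P(outcome | exposed) = 785/2089 = 0.37578
p₀ = P(outcome | unexposed) = 42/1469 = 0.028591
Under exogeneity and monotonicity, PN = (p₁ − p₀) / p₁.
PN = (0.37578 − 0.028591) / 0.37578 = 0.34719 / 0.37578 ≈ 0.9239

PN ≈ 0.924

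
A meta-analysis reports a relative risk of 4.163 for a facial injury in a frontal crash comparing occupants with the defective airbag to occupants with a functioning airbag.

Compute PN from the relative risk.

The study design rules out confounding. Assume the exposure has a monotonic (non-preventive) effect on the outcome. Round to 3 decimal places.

Under exogeneity and monotonicity, PN = (RR − 1) / RR = 1 − 1/RR.
PN = (4.163 − 1) / 4.163 = 3.163 / 4.163 ≈ 0.7598

PN ≈ 0.760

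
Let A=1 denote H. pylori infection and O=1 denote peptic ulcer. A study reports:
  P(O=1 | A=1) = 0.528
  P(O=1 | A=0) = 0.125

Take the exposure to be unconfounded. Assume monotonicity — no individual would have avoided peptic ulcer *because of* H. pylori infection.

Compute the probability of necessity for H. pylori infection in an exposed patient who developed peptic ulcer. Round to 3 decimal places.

Let p₁ = 0.528, p₀ = 0.125.
Under exogeneity and monotonicity, PN = (p₁ − p₀) / p₁.
PN = (0.528 − 0.125) / 0.528 = 0.403 / 0.528 ≈ 0.7633

PN ≈ 0.763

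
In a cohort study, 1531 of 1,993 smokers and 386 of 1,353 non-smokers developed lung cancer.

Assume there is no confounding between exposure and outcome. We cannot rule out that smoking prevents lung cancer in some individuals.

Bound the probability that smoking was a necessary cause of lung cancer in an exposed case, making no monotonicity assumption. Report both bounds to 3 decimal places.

p₁ = P(outcome | exposed) = 1531/1993 = 0.76819
p₀ = P(outcome | unexposed) = 386/1353 = 0.28529
Under exogeneity alone the bounds on PN are max{0,(p₁−p₀)/p₁} ≤ PN ≤ min{1,(1−p₀)/p₁}.
  lower = (p₁ − p₀)/p₁ = 0.4829 / 0.76819 ≈ 0.6286
  upper = min{1, (1 − p₀)/p₁} = 0.71471 / 0.76819 ≈ 0.9304

0.629 ≤ PN ≤ 0.930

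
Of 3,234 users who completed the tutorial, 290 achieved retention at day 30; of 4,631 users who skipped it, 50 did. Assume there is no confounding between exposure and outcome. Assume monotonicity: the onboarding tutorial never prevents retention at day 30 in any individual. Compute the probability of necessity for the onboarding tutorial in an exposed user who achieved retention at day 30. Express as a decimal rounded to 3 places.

PN ≈ 0.880

p₁ = P(outcome | exposed) = 290/3234 = 0.089672
p₀ = P(outcome | unexposed) = 50/4631 = 0.010797
Under exogeneity and monotonicity, PN = (p₁ − p₀) / p₁.
PN = (0.089672 − 0.010797) / 0.089672 = 0.078875 / 0.089672 ≈ 0.8796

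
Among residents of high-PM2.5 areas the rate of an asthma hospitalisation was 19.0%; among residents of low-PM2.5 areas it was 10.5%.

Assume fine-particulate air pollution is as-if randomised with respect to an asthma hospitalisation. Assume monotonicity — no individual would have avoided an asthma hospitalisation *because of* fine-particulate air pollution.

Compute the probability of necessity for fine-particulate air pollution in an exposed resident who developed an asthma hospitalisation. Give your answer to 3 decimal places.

PN ≈ 0.447

p₁ = 0.19, p₀ = 0.105.
Under exogeneity and monotonicity, PN = (p₁ − p₀) / p₁.
PN = (0.19 − 0.105) / 0.19 = 0.085 / 0.19 ≈ 0.4474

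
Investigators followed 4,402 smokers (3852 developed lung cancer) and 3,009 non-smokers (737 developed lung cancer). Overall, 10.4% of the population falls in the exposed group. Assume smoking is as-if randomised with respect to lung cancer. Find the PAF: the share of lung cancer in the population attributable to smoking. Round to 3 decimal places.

PAF ≈ 0.211

p₁ = P(outcome | exposed) = 3852/4402 = 0.87506
p₀ = P(outcome | unexposed) = 737/3009 = 0.24493
Overall risk P(Y=1) = π·p₁ + (1−π)·p₀ = 0.104×0.87506 + 0.896×0.24493 = 0.31046.
Under exogeneity, PAF = [P(Y=1) − p₀] / P(Y=1).
PAF = (0.31046 − 0.24493) / 0.31046 ≈ 0.2111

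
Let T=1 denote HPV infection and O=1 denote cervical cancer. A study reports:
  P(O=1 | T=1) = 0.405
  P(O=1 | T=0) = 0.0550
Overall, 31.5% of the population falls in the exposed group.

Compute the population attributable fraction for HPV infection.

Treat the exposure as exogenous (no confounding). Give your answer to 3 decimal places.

PAF ≈ 0.667

Let p₁ = 0.405, p₀ = 0.055.
Overall risk P(Y=1) = π·p₁ + (1−π)·p₀ = 0.315×0.405 + 0.685×0.055 = 0.16525.
Under exogeneity, PAF = [P(Y=1) − p₀] / P(Y=1).
PAF = (0.16525 − 0.055) / 0.16525 ≈ 0.6672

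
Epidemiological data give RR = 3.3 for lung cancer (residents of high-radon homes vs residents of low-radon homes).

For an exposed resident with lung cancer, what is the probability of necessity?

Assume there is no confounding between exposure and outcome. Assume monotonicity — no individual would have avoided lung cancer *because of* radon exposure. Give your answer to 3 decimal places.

PN ≈ 0.697

Under exogeneity and monotonicity, PN = (RR − 1) / RR = 1 − 1/RR.
PN = (3.3 − 1) / 3.3 = 2.3 / 3.3 ≈ 0.6970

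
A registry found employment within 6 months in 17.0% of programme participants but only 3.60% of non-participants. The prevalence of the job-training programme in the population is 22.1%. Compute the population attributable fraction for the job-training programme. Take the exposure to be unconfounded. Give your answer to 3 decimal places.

PAF ≈ 0.451

p₁ = 0.17, p₀ = 0.036.
Overall risk P(Y=1) = π·p₁ + (1−π)·p₀ = 0.221×0.17 + 0.779×0.036 = 0.065614.
Under exogeneity, PAF = [P(Y=1) − p₀] / P(Y=1).
PAF = (0.065614 − 0.036) / 0.065614 ≈ 0.4513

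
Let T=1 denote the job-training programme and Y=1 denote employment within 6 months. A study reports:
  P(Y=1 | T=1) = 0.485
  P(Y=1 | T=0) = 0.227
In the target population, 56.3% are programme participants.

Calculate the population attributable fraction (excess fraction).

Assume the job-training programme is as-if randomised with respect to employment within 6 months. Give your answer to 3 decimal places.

Let p₁ = 0.485, p₀ = 0.227.
Overall risk P(Y=1) = π·p₁ + (1−π)·p₀ = 0.563×0.485 + 0.437×0.227 = 0.37225.
Under exogeneity, PAF = [P(Y=1) − p₀] / P(Y=1).
PAF = (0.37225 − 0.227) / 0.37225 ≈ 0.3902

PAF ≈ 0.390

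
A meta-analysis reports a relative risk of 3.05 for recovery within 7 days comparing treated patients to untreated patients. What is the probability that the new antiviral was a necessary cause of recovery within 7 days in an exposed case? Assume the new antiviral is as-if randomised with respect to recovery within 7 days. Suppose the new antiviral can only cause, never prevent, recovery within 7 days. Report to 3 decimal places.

PN ≈ 0.672

Under exogeneity and monotonicity, PN = (RR − 1) / RR = 1 − 1/RR.
PN = (3.05 − 1) / 3.05 = 2.05 / 3.05 ≈ 0.6721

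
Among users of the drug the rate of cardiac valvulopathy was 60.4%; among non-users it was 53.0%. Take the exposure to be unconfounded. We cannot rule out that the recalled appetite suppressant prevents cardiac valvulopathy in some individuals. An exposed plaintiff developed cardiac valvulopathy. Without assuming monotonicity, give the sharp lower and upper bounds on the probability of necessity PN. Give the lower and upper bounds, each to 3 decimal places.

p₁ = 0.604, p₀ = 0.53.
Under exogeneity alone the bounds on PN are max{0,(p₁−p₀)/p₁} ≤ PN ≤ min{1,(1−p₀)/p₁}.
  lower = (p₁ − p₀)/p₁ = 0.074 / 0.604 ≈ 0.1225
  upper = min{1, (1 − p₀)/p₁} = 0.47 / 0.604 ≈ 0.7781

0.123 ≤ PN ≤ 0.778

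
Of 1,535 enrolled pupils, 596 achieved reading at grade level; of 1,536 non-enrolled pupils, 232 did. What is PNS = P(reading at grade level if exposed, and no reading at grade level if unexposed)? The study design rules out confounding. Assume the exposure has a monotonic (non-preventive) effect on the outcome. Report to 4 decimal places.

PNS ≈ 0.2372

p₁ = P(outcome | exposed) = 596/1535 = 0.38827
p₀ = P(outcome | unexposed) = 232/1536 = 0.15104
Under exogeneity and monotonicity, PNS = p₁ − p₀.
PNS = 0.38827 − 0.15104 = 0.23723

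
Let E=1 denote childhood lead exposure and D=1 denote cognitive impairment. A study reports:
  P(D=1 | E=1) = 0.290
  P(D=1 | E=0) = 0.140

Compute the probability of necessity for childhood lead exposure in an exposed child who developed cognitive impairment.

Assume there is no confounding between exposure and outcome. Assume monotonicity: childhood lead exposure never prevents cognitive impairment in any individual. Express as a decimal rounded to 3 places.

Let p₁ = 0.29, p₀ = 0.14.
Under exogeneity and monotonicity, PN = (p₁ − p₀) / p₁.
PN = (0.29 − 0.14) / 0.29 = 0.15 / 0.29 ≈ 0.5172

PN ≈ 0.517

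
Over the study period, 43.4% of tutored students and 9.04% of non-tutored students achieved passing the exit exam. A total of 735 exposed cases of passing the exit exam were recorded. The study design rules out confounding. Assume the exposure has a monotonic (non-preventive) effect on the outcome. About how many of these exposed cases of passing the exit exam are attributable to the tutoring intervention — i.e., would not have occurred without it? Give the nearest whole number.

about 582 cases

p₁ = 0.434, p₀ = 0.0904.
PN = (p₁ − p₀)/p₁ = (0.434 − 0.0904) / 0.434 ≈ 0.79171.
Attributable cases ≈ PN × (exposed cases) = 0.79171 × 735 ≈ 581.90.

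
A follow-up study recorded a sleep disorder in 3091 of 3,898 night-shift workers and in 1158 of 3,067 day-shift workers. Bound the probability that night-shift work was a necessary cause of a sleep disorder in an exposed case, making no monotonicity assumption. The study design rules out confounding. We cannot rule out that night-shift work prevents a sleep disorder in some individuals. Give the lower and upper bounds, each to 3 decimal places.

p₁ = P(outcome | exposed) = 3091/3898 = 0.79297
p₀ = P(outcome | unexposed) = 1158/3067 = 0.37757
Under exogeneity alone the bounds on PN are max{0,(p₁−p₀)/p₁} ≤ PN ≤ min{1,(1−p₀)/p₁}.
  lower = (p₁ − p₀)/p₁ = 0.4154 / 0.79297 ≈ 0.5239
  upper = min{1, (1 − p₀)/p₁} = 0.62243 / 0.79297 ≈ 0.7849

0.524 ≤ PN ≤ 0.785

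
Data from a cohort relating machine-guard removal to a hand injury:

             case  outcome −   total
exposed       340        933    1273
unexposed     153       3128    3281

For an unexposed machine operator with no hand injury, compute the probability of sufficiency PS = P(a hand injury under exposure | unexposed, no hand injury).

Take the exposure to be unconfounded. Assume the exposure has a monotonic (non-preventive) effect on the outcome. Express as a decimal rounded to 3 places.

PS ≈ 0.231

p₁ = P(outcome | exposed) = 340/1273 = 0.26709
p₀ = P(outcome | unexposed) = 153/3281 = 0.046632
Under exogeneity and monotonicity, PS = (p₁ − p₀) / (1 − p₀).
PS = (0.26709 − 0.046632) / (1 − 0.046632) = 0.22045 / 0.95337 ≈ 0.2312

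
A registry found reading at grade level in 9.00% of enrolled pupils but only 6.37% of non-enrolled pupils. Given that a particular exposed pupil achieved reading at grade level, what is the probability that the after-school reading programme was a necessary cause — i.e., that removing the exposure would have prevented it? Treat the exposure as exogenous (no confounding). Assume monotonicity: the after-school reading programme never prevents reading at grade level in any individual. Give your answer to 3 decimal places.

PN ≈ 0.292

p₁ = 0.09, p₀ = 0.0637.
Under exogeneity and monotonicity, PN = (p₁ − p₀) / p₁.
PN = (0.09 − 0.0637) / 0.09 = 0.0263 / 0.09 ≈ 0.2922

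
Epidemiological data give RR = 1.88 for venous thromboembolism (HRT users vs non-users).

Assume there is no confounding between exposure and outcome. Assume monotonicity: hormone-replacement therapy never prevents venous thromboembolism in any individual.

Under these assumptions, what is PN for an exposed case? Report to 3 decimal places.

PN ≈ 0.468

Under exogeneity and monotonicity, PN = (RR − 1) / RR = 1 − 1/RR.
PN = (1.88 − 1) / 1.88 = 0.88 / 1.88 ≈ 0.4681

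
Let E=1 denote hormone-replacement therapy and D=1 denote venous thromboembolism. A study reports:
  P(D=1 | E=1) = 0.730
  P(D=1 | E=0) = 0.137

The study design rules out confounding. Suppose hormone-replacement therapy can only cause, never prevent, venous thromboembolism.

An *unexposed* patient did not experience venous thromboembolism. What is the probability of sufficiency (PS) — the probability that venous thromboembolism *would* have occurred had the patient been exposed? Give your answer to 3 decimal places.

Let p₁ = 0.73, p₀ = 0.137.
Under exogeneity and monotonicity, PS = (p₁ − p₀) / (1 − p₀).
PS = (0.73 − 0.137) / (1 − 0.137) = 0.593 / 0.863 ≈ 0.6871

PS ≈ 0.687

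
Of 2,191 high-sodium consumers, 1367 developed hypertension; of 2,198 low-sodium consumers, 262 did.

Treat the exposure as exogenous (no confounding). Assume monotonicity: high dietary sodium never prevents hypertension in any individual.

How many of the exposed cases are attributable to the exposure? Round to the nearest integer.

about 1106 cases

p₁ = P(outcome | exposed) = 1367/2191 = 0.62392
p₀ = P(outcome | unexposed) = 262/2198 = 0.1192
PN = (p₁ − p₀)/p₁ = (0.62392 − 0.1192) / 0.62392 ≈ 0.80895.
Attributable cases ≈ PN × (exposed cases) = 0.80895 × 1367 ≈ 1105.83.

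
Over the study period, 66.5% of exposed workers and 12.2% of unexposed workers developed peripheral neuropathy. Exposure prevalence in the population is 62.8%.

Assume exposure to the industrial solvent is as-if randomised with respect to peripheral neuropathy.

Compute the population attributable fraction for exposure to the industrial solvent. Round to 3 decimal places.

p₁ = 0.665, p₀ = 0.122.
Overall risk P(Y=1) = π·p₁ + (1−π)·p₀ = 0.628×0.665 + 0.372×0.122 = 0.463.
Under exogeneity, PAF = [P(Y=1) − p₀] / P(Y=1).
PAF = (0.463 − 0.122) / 0.463 ≈ 0.7365

PAF ≈ 0.737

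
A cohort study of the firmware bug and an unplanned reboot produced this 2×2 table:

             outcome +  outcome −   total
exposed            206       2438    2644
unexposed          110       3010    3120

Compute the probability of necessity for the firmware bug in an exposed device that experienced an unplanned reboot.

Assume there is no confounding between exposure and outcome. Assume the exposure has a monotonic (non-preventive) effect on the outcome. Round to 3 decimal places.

PN ≈ 0.547

p₁ = P(outcome | exposed) = 206/2644 = 0.077912
p₀ = P(outcome | unexposed) = 110/3120 = 0.035256
Under exogeneity and monotonicity, PN = (p₁ − p₀)/p₁.
PN = (0.077912 − 0.035256) / 0.077912 ≈ 0.5475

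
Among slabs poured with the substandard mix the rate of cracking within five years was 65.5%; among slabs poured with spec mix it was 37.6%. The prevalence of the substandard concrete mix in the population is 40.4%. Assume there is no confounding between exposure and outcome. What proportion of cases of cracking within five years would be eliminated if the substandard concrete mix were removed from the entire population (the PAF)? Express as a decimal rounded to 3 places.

p₁ = 0.655, p₀ = 0.376.
Overall risk P(Y=1) = π·p₁ + (1−π)·p₀ = 0.404×0.655 + 0.596×0.376 = 0.48872.
Under exogeneity, PAF = [P(Y=1) − p₀] / P(Y=1).
PAF = (0.48872 − 0.376) / 0.48872 ≈ 0.2306

PAF ≈ 0.231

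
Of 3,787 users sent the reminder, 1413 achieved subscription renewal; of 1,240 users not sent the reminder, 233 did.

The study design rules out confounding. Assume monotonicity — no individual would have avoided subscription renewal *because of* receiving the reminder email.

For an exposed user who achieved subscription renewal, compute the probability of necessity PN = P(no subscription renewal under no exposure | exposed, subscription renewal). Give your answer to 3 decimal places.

p₁ = P(outcome | exposed) = 1413/3787 = 0.37312
p₀ = P(outcome | unexposed) = 233/1240 = 0.1879
Under exogeneity and monotonicity, PN = (p₁ − p₀) / p₁.
PN = (0.37312 − 0.1879) / 0.37312 = 0.18522 / 0.37312 ≈ 0.4964

PN ≈ 0.496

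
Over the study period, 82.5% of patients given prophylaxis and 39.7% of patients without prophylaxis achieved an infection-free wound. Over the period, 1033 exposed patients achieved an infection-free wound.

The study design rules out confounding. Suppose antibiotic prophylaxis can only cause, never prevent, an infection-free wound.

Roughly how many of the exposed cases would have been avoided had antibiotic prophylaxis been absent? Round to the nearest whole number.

about 536 cases

p₁ = 0.825, p₀ = 0.397.
PN = (p₁ − p₀)/p₁ = (0.825 − 0.397) / 0.825 ≈ 0.51879.
Attributable cases ≈ PN × (exposed cases) = 0.51879 × 1033 ≈ 535.91.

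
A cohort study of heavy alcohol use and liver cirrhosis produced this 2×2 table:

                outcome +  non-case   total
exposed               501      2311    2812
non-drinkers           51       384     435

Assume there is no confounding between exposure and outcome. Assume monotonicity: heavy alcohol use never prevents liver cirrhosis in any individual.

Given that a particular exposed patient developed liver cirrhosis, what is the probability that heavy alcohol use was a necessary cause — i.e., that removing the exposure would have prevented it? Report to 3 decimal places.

PN ≈ 0.342

p₁ = P(outcome | exposed) = 501/2812 = 0.17817
p₀ = P(outcome | unexposed) = 51/435 = 0.11724
Under exogeneity and monotonicity, PN = (p₁ − p₀)/p₁.
PN = (0.17817 − 0.11724) / 0.17817 ≈ 0.3420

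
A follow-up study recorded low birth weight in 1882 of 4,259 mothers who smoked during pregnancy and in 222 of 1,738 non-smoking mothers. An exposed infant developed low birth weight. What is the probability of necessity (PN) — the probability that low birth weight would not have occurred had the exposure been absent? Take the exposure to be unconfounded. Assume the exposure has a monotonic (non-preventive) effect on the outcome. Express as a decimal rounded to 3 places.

PN ≈ 0.711

p₁ = P(outcome | exposed) = 1882/4259 = 0.44189
p₀ = P(outcome | unexposed) = 222/1738 = 0.12773
Under exogeneity and monotonicity, PN = (p₁ − p₀) / p₁.
PN = (0.44189 − 0.12773) / 0.44189 = 0.31415 / 0.44189 ≈ 0.7109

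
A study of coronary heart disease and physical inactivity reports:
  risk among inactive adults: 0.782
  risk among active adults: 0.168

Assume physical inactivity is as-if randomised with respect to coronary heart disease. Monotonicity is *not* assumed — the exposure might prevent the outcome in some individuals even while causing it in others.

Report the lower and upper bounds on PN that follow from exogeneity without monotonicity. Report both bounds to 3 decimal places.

Let p₁ = 0.782, p₀ = 0.168.
Under exogeneity alone the bounds on PN are max{0,(p₁−p₀)/p₁} ≤ PN ≤ min{1,(1−p₀)/p₁}.
  lower = (p₁ − p₀)/p₁ = 0.614 / 0.782 ≈ 0.7852
  upper = min{1, (1 − p₀)/p₁} = 0.832 / 0.782 ≈ 1.0639 → capped at 1

0.785 ≤ PN ≤ 1.000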